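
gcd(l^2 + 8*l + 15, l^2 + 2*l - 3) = l + 3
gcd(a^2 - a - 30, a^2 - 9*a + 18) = a - 6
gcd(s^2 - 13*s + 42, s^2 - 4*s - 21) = s - 7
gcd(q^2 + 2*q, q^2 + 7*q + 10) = q + 2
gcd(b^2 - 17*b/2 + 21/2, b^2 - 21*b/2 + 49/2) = b - 7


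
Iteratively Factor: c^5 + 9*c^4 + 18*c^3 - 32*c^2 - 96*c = (c + 4)*(c^4 + 5*c^3 - 2*c^2 - 24*c) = (c - 2)*(c + 4)*(c^3 + 7*c^2 + 12*c) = (c - 2)*(c + 4)^2*(c^2 + 3*c) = c*(c - 2)*(c + 4)^2*(c + 3)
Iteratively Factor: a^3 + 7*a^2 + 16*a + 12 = (a + 2)*(a^2 + 5*a + 6) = (a + 2)*(a + 3)*(a + 2)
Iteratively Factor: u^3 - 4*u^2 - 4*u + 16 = (u + 2)*(u^2 - 6*u + 8) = (u - 4)*(u + 2)*(u - 2)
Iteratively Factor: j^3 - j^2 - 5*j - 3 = (j - 3)*(j^2 + 2*j + 1) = (j - 3)*(j + 1)*(j + 1)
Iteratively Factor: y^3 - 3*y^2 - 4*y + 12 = (y + 2)*(y^2 - 5*y + 6) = (y - 2)*(y + 2)*(y - 3)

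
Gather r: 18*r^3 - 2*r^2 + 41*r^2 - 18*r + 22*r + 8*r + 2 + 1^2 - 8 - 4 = 18*r^3 + 39*r^2 + 12*r - 9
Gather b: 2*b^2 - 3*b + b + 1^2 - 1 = 2*b^2 - 2*b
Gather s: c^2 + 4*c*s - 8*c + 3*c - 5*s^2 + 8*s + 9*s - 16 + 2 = c^2 - 5*c - 5*s^2 + s*(4*c + 17) - 14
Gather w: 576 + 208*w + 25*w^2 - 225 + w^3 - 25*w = w^3 + 25*w^2 + 183*w + 351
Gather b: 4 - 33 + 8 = -21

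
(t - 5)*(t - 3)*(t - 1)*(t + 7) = t^4 - 2*t^3 - 40*t^2 + 146*t - 105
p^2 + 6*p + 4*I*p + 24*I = (p + 6)*(p + 4*I)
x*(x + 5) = x^2 + 5*x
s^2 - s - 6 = (s - 3)*(s + 2)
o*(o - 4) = o^2 - 4*o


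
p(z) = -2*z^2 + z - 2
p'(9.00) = -35.00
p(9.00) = -155.00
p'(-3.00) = 13.00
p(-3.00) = -23.00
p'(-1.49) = 6.96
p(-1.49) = -7.93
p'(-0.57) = 3.28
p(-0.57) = -3.22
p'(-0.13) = 1.52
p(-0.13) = -2.16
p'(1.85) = -6.40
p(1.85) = -7.00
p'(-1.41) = 6.64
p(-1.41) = -7.39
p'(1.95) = -6.80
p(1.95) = -7.66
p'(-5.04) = 21.16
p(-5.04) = -57.84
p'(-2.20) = 9.80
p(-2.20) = -13.88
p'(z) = 1 - 4*z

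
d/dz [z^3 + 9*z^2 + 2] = 3*z*(z + 6)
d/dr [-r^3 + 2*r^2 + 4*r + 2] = -3*r^2 + 4*r + 4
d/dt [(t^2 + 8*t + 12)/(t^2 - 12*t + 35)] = 2*(-10*t^2 + 23*t + 212)/(t^4 - 24*t^3 + 214*t^2 - 840*t + 1225)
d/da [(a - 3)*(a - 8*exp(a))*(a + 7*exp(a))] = -a^2*exp(a) + 3*a^2 - 112*a*exp(2*a) + a*exp(a) - 6*a + 280*exp(2*a) + 3*exp(a)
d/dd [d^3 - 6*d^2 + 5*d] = 3*d^2 - 12*d + 5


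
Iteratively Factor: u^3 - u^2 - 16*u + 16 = (u - 1)*(u^2 - 16) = (u - 1)*(u + 4)*(u - 4)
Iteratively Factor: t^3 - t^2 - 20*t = (t)*(t^2 - t - 20) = t*(t - 5)*(t + 4)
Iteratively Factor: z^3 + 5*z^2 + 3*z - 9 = (z + 3)*(z^2 + 2*z - 3) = (z + 3)^2*(z - 1)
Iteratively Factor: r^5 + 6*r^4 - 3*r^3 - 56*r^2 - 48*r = (r)*(r^4 + 6*r^3 - 3*r^2 - 56*r - 48) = r*(r - 3)*(r^3 + 9*r^2 + 24*r + 16) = r*(r - 3)*(r + 4)*(r^2 + 5*r + 4) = r*(r - 3)*(r + 4)^2*(r + 1)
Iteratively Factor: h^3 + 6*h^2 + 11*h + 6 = (h + 1)*(h^2 + 5*h + 6) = (h + 1)*(h + 2)*(h + 3)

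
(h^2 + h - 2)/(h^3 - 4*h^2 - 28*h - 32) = (h - 1)/(h^2 - 6*h - 16)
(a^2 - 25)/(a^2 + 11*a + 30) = (a - 5)/(a + 6)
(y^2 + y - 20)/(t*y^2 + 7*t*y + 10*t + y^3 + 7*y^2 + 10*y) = (y - 4)/(t*y + 2*t + y^2 + 2*y)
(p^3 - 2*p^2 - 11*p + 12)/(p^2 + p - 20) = (p^2 + 2*p - 3)/(p + 5)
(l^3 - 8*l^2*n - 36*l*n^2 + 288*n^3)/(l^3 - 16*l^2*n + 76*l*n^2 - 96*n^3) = (l + 6*n)/(l - 2*n)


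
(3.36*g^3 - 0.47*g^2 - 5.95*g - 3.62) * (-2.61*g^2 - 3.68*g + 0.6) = -8.7696*g^5 - 11.1381*g^4 + 19.2751*g^3 + 31.0622*g^2 + 9.7516*g - 2.172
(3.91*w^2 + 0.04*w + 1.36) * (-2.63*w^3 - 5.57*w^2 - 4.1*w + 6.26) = -10.2833*w^5 - 21.8839*w^4 - 19.8306*w^3 + 16.7374*w^2 - 5.3256*w + 8.5136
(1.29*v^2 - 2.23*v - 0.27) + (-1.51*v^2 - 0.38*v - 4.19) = -0.22*v^2 - 2.61*v - 4.46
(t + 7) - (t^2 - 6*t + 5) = -t^2 + 7*t + 2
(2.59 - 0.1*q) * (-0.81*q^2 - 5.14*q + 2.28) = 0.081*q^3 - 1.5839*q^2 - 13.5406*q + 5.9052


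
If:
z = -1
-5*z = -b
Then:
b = -5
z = -1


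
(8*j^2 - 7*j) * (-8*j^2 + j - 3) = -64*j^4 + 64*j^3 - 31*j^2 + 21*j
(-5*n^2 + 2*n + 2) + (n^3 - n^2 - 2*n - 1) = n^3 - 6*n^2 + 1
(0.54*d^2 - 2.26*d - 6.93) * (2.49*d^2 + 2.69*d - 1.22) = 1.3446*d^4 - 4.1748*d^3 - 23.9939*d^2 - 15.8845*d + 8.4546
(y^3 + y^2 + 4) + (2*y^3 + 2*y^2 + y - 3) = 3*y^3 + 3*y^2 + y + 1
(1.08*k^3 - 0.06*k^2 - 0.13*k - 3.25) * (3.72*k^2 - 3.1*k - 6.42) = 4.0176*k^5 - 3.5712*k^4 - 7.2312*k^3 - 11.3018*k^2 + 10.9096*k + 20.865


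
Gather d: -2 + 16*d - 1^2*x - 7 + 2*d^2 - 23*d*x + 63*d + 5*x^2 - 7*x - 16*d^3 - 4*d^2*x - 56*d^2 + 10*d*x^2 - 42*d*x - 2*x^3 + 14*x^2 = -16*d^3 + d^2*(-4*x - 54) + d*(10*x^2 - 65*x + 79) - 2*x^3 + 19*x^2 - 8*x - 9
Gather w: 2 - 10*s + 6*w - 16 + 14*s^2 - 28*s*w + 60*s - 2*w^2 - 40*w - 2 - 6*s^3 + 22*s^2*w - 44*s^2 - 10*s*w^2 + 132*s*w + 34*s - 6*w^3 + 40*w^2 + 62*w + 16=-6*s^3 - 30*s^2 + 84*s - 6*w^3 + w^2*(38 - 10*s) + w*(22*s^2 + 104*s + 28)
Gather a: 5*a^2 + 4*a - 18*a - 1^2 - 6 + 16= 5*a^2 - 14*a + 9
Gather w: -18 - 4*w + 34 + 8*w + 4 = 4*w + 20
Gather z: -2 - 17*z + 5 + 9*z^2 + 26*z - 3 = 9*z^2 + 9*z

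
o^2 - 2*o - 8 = (o - 4)*(o + 2)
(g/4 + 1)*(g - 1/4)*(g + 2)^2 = g^4/4 + 31*g^3/16 + 9*g^2/2 + 11*g/4 - 1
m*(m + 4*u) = m^2 + 4*m*u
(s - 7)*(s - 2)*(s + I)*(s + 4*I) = s^4 - 9*s^3 + 5*I*s^3 + 10*s^2 - 45*I*s^2 + 36*s + 70*I*s - 56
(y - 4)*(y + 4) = y^2 - 16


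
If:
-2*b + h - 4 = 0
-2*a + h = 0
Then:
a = h/2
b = h/2 - 2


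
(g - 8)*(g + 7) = g^2 - g - 56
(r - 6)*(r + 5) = r^2 - r - 30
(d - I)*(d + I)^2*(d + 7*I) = d^4 + 8*I*d^3 - 6*d^2 + 8*I*d - 7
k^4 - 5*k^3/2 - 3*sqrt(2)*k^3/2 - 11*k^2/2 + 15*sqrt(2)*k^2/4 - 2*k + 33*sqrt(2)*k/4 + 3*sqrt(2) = (k - 4)*(k + 1/2)*(k + 1)*(k - 3*sqrt(2)/2)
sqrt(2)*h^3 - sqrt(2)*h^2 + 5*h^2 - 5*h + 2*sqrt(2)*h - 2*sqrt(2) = (h - 1)*(h + 2*sqrt(2))*(sqrt(2)*h + 1)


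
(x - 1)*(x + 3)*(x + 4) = x^3 + 6*x^2 + 5*x - 12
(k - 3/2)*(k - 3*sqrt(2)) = k^2 - 3*sqrt(2)*k - 3*k/2 + 9*sqrt(2)/2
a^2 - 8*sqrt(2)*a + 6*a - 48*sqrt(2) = (a + 6)*(a - 8*sqrt(2))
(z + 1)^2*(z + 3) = z^3 + 5*z^2 + 7*z + 3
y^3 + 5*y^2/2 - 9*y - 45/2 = (y - 3)*(y + 5/2)*(y + 3)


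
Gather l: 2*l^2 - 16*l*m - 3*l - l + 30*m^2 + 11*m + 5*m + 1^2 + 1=2*l^2 + l*(-16*m - 4) + 30*m^2 + 16*m + 2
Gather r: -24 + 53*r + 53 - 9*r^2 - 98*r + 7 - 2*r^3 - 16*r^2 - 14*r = -2*r^3 - 25*r^2 - 59*r + 36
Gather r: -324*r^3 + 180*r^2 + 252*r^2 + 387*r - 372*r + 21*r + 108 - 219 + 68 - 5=-324*r^3 + 432*r^2 + 36*r - 48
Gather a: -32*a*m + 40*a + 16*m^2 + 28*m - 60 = a*(40 - 32*m) + 16*m^2 + 28*m - 60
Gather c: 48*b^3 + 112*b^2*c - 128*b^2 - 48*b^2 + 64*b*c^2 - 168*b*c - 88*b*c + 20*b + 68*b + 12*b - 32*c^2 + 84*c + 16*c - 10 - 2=48*b^3 - 176*b^2 + 100*b + c^2*(64*b - 32) + c*(112*b^2 - 256*b + 100) - 12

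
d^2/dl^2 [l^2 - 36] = 2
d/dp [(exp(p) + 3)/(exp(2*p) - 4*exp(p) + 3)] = (-2*(exp(p) - 2)*(exp(p) + 3) + exp(2*p) - 4*exp(p) + 3)*exp(p)/(exp(2*p) - 4*exp(p) + 3)^2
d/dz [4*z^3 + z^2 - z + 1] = 12*z^2 + 2*z - 1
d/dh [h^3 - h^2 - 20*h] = 3*h^2 - 2*h - 20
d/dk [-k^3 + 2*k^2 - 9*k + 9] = -3*k^2 + 4*k - 9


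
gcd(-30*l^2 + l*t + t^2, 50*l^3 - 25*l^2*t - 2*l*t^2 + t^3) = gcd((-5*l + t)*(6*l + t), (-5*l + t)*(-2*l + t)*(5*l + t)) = -5*l + t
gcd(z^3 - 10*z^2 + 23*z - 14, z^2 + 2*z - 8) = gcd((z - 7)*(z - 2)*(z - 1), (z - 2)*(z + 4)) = z - 2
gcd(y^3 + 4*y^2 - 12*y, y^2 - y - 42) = y + 6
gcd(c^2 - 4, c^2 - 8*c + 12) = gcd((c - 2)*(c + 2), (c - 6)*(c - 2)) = c - 2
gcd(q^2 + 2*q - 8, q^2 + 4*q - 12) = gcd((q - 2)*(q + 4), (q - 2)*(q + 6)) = q - 2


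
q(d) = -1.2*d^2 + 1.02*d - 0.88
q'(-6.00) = 15.42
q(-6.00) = -50.20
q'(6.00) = -13.38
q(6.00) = -37.96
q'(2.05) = -3.90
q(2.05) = -3.83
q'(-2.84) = 7.84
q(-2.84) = -13.46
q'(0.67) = -0.59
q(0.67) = -0.74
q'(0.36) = 0.16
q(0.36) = -0.67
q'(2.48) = -4.93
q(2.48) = -5.73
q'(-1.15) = 3.78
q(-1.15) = -3.64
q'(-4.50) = 11.82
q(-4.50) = -29.77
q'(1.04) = -1.48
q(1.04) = -1.12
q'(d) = 1.02 - 2.4*d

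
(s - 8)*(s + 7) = s^2 - s - 56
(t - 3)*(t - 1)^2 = t^3 - 5*t^2 + 7*t - 3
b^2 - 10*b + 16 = (b - 8)*(b - 2)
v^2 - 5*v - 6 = (v - 6)*(v + 1)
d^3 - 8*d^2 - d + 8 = (d - 8)*(d - 1)*(d + 1)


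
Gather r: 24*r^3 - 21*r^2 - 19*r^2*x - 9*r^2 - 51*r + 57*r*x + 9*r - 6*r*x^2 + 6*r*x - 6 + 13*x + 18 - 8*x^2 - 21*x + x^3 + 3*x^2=24*r^3 + r^2*(-19*x - 30) + r*(-6*x^2 + 63*x - 42) + x^3 - 5*x^2 - 8*x + 12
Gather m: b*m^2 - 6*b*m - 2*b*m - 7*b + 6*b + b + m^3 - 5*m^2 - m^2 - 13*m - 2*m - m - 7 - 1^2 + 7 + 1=m^3 + m^2*(b - 6) + m*(-8*b - 16)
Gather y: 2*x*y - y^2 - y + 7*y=-y^2 + y*(2*x + 6)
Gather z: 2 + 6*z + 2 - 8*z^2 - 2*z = -8*z^2 + 4*z + 4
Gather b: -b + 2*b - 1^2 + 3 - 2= b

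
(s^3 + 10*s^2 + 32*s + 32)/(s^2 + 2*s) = s + 8 + 16/s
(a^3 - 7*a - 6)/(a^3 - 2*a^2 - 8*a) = (a^2 - 2*a - 3)/(a*(a - 4))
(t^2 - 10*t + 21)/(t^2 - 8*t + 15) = (t - 7)/(t - 5)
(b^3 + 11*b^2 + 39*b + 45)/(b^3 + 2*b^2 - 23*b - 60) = (b^2 + 8*b + 15)/(b^2 - b - 20)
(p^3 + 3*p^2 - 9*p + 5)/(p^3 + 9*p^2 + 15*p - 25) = (p - 1)/(p + 5)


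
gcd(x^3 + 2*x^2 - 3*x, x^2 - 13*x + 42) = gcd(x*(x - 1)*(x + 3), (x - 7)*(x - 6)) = 1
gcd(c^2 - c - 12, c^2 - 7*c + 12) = c - 4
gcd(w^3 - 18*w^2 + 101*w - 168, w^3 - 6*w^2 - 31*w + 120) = w^2 - 11*w + 24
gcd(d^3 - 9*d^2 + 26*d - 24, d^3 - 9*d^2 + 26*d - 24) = d^3 - 9*d^2 + 26*d - 24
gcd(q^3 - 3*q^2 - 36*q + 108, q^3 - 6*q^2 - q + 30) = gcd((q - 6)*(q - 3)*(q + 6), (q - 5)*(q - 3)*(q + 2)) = q - 3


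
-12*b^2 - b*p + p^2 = (-4*b + p)*(3*b + p)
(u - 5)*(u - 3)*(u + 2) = u^3 - 6*u^2 - u + 30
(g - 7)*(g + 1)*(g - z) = g^3 - g^2*z - 6*g^2 + 6*g*z - 7*g + 7*z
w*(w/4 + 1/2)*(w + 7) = w^3/4 + 9*w^2/4 + 7*w/2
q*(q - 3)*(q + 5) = q^3 + 2*q^2 - 15*q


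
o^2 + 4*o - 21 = (o - 3)*(o + 7)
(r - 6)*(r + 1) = r^2 - 5*r - 6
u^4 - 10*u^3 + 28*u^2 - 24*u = u*(u - 6)*(u - 2)^2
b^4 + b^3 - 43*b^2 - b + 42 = (b - 6)*(b - 1)*(b + 1)*(b + 7)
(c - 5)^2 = c^2 - 10*c + 25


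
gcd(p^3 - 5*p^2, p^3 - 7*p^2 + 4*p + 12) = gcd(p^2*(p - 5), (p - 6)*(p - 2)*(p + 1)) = 1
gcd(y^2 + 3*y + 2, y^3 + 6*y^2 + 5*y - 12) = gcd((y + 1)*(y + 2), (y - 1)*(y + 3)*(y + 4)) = 1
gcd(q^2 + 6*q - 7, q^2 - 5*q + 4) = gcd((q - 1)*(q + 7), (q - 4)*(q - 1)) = q - 1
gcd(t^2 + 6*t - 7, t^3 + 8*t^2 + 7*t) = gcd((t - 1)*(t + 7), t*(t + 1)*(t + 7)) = t + 7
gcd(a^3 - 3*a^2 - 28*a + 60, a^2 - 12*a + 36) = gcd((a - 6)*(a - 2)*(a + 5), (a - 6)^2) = a - 6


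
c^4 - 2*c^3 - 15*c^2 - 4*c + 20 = (c - 5)*(c - 1)*(c + 2)^2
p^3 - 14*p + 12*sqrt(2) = (p - 2*sqrt(2))*(p - sqrt(2))*(p + 3*sqrt(2))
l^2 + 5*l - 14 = (l - 2)*(l + 7)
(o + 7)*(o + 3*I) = o^2 + 7*o + 3*I*o + 21*I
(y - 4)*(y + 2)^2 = y^3 - 12*y - 16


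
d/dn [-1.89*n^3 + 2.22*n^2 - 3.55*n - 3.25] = -5.67*n^2 + 4.44*n - 3.55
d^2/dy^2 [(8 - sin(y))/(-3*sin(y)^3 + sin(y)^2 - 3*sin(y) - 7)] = (-36*sin(y)^6 + 693*sin(y)^5 - 868*sin(y)^4 + 432*sin(y)^3 - 1690*sin(y)^2 + 1275*sin(y) - 298)/((sin(y) + 1)^2*(3*sin(y)^2 - 4*sin(y) + 7)^3)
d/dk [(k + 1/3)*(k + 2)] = 2*k + 7/3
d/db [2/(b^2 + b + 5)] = 2*(-2*b - 1)/(b^2 + b + 5)^2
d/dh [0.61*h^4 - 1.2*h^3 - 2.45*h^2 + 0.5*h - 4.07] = 2.44*h^3 - 3.6*h^2 - 4.9*h + 0.5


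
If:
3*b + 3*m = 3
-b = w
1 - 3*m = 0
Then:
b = 2/3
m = 1/3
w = -2/3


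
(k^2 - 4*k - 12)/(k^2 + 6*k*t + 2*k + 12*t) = (k - 6)/(k + 6*t)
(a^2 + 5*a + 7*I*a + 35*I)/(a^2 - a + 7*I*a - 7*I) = (a + 5)/(a - 1)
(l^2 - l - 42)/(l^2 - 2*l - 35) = (l + 6)/(l + 5)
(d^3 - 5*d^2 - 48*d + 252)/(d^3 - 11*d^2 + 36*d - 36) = (d^2 + d - 42)/(d^2 - 5*d + 6)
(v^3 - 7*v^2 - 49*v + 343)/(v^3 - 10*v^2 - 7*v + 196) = (v + 7)/(v + 4)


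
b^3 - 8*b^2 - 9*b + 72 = (b - 8)*(b - 3)*(b + 3)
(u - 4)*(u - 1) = u^2 - 5*u + 4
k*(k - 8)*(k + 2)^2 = k^4 - 4*k^3 - 28*k^2 - 32*k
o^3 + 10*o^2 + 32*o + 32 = (o + 2)*(o + 4)^2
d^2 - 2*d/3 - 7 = (d - 3)*(d + 7/3)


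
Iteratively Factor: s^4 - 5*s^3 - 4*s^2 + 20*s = (s + 2)*(s^3 - 7*s^2 + 10*s) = (s - 2)*(s + 2)*(s^2 - 5*s) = (s - 5)*(s - 2)*(s + 2)*(s)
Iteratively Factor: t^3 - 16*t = (t - 4)*(t^2 + 4*t) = (t - 4)*(t + 4)*(t)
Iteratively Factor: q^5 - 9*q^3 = (q + 3)*(q^4 - 3*q^3) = q*(q + 3)*(q^3 - 3*q^2) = q^2*(q + 3)*(q^2 - 3*q) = q^2*(q - 3)*(q + 3)*(q)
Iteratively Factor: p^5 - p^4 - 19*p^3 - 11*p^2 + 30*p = (p + 2)*(p^4 - 3*p^3 - 13*p^2 + 15*p) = (p + 2)*(p + 3)*(p^3 - 6*p^2 + 5*p) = (p - 5)*(p + 2)*(p + 3)*(p^2 - p) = p*(p - 5)*(p + 2)*(p + 3)*(p - 1)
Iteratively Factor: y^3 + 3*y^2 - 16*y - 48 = (y + 3)*(y^2 - 16) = (y + 3)*(y + 4)*(y - 4)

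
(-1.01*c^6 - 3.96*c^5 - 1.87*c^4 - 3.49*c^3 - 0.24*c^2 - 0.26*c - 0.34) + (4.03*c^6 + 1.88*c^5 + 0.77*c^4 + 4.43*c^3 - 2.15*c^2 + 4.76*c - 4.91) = 3.02*c^6 - 2.08*c^5 - 1.1*c^4 + 0.94*c^3 - 2.39*c^2 + 4.5*c - 5.25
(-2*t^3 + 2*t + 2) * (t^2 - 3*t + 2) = -2*t^5 + 6*t^4 - 2*t^3 - 4*t^2 - 2*t + 4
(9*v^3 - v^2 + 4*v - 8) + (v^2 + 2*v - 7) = 9*v^3 + 6*v - 15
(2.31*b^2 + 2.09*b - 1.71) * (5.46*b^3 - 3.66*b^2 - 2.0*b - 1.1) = 12.6126*b^5 + 2.9568*b^4 - 21.606*b^3 - 0.4624*b^2 + 1.121*b + 1.881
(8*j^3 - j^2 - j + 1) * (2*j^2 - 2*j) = 16*j^5 - 18*j^4 + 4*j^2 - 2*j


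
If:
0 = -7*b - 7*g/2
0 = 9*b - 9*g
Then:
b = 0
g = 0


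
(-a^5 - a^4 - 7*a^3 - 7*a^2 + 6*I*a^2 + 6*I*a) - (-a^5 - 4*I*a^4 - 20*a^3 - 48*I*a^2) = -a^4 + 4*I*a^4 + 13*a^3 - 7*a^2 + 54*I*a^2 + 6*I*a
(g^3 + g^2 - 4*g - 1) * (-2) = -2*g^3 - 2*g^2 + 8*g + 2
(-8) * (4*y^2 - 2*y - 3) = -32*y^2 + 16*y + 24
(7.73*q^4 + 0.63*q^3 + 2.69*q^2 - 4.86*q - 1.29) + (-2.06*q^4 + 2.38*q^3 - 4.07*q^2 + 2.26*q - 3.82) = 5.67*q^4 + 3.01*q^3 - 1.38*q^2 - 2.6*q - 5.11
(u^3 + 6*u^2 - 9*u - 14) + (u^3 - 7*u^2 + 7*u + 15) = 2*u^3 - u^2 - 2*u + 1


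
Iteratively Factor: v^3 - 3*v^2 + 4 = (v - 2)*(v^2 - v - 2) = (v - 2)^2*(v + 1)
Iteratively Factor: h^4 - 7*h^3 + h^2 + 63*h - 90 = (h - 3)*(h^3 - 4*h^2 - 11*h + 30) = (h - 3)*(h + 3)*(h^2 - 7*h + 10) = (h - 3)*(h - 2)*(h + 3)*(h - 5)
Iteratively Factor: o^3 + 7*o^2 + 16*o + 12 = (o + 2)*(o^2 + 5*o + 6) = (o + 2)^2*(o + 3)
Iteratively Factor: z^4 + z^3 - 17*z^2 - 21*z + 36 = (z + 3)*(z^3 - 2*z^2 - 11*z + 12) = (z + 3)^2*(z^2 - 5*z + 4) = (z - 4)*(z + 3)^2*(z - 1)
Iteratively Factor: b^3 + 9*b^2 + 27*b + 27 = (b + 3)*(b^2 + 6*b + 9) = (b + 3)^2*(b + 3)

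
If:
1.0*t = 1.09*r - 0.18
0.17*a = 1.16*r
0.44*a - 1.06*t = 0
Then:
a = -0.70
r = -0.10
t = -0.29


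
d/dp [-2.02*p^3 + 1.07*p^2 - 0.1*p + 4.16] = -6.06*p^2 + 2.14*p - 0.1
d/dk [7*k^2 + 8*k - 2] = 14*k + 8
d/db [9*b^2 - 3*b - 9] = 18*b - 3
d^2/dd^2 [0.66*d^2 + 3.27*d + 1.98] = 1.32000000000000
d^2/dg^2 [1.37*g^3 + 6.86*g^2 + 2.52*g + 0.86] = 8.22*g + 13.72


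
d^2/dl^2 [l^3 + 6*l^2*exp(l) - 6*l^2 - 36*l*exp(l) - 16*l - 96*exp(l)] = 6*l^2*exp(l) - 12*l*exp(l) + 6*l - 156*exp(l) - 12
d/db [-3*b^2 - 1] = -6*b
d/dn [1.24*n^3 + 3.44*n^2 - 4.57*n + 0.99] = 3.72*n^2 + 6.88*n - 4.57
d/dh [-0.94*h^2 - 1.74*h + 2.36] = -1.88*h - 1.74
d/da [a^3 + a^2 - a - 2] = 3*a^2 + 2*a - 1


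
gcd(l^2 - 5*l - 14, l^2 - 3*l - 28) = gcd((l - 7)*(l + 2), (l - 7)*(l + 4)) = l - 7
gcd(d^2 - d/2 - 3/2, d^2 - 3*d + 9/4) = d - 3/2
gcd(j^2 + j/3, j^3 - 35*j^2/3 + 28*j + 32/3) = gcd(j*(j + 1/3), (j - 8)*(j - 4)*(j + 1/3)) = j + 1/3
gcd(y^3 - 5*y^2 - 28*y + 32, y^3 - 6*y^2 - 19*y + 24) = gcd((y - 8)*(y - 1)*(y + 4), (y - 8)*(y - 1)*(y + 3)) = y^2 - 9*y + 8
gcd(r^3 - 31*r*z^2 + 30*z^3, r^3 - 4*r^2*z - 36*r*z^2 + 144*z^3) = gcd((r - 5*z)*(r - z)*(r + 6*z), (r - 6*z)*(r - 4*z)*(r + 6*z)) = r + 6*z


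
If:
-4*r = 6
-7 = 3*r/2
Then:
No Solution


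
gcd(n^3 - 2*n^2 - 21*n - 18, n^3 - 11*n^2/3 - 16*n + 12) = n^2 - 3*n - 18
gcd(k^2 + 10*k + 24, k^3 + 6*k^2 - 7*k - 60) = k + 4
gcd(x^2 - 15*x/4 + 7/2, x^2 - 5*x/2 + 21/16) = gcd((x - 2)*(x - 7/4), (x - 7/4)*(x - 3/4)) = x - 7/4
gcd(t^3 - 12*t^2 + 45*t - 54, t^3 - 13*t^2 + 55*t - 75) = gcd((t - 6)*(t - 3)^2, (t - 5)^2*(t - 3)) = t - 3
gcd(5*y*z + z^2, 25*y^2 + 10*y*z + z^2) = 5*y + z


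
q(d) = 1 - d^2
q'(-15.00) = 30.00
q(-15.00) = -224.00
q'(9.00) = -18.00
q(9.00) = -80.00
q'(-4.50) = 9.00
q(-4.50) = -19.25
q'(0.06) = -0.12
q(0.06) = 1.00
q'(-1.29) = 2.58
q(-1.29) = -0.66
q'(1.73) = -3.46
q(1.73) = -1.99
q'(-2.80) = 5.60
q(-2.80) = -6.84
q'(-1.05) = 2.10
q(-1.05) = -0.10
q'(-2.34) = 4.68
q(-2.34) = -4.48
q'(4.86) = -9.72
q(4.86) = -22.62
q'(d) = -2*d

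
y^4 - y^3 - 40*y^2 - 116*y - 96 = (y - 8)*(y + 2)^2*(y + 3)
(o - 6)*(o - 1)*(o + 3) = o^3 - 4*o^2 - 15*o + 18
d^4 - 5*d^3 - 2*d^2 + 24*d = d*(d - 4)*(d - 3)*(d + 2)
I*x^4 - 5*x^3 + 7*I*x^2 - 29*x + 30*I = (x - 2*I)*(x + 3*I)*(x + 5*I)*(I*x + 1)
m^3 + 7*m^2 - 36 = (m - 2)*(m + 3)*(m + 6)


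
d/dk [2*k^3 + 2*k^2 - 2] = 2*k*(3*k + 2)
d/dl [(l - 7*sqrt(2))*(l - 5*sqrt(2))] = 2*l - 12*sqrt(2)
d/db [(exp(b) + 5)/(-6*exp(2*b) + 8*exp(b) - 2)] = 3*(exp(2*b) + 10*exp(b) - 7)*exp(b)/(2*(9*exp(4*b) - 24*exp(3*b) + 22*exp(2*b) - 8*exp(b) + 1))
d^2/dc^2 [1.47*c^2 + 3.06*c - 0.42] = 2.94000000000000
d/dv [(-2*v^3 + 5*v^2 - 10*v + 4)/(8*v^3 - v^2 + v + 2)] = (-38*v^4 + 156*v^3 - 113*v^2 + 28*v - 24)/(64*v^6 - 16*v^5 + 17*v^4 + 30*v^3 - 3*v^2 + 4*v + 4)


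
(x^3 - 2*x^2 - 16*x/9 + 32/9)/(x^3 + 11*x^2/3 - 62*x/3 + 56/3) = (x + 4/3)/(x + 7)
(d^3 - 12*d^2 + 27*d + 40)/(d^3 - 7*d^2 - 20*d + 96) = (d^2 - 4*d - 5)/(d^2 + d - 12)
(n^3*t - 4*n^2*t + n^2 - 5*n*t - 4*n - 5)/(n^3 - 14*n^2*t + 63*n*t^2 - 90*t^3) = (n^3*t - 4*n^2*t + n^2 - 5*n*t - 4*n - 5)/(n^3 - 14*n^2*t + 63*n*t^2 - 90*t^3)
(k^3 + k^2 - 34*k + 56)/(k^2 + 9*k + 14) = (k^2 - 6*k + 8)/(k + 2)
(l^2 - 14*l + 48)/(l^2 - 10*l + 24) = (l - 8)/(l - 4)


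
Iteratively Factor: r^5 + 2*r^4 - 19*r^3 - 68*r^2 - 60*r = (r + 3)*(r^4 - r^3 - 16*r^2 - 20*r) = (r + 2)*(r + 3)*(r^3 - 3*r^2 - 10*r) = (r - 5)*(r + 2)*(r + 3)*(r^2 + 2*r) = (r - 5)*(r + 2)^2*(r + 3)*(r)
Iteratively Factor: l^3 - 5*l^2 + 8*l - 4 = (l - 2)*(l^2 - 3*l + 2) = (l - 2)*(l - 1)*(l - 2)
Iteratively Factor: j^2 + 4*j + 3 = (j + 3)*(j + 1)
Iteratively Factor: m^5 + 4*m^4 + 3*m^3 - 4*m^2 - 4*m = (m)*(m^4 + 4*m^3 + 3*m^2 - 4*m - 4) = m*(m + 1)*(m^3 + 3*m^2 - 4) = m*(m + 1)*(m + 2)*(m^2 + m - 2) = m*(m - 1)*(m + 1)*(m + 2)*(m + 2)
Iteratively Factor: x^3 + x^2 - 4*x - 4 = (x + 1)*(x^2 - 4) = (x - 2)*(x + 1)*(x + 2)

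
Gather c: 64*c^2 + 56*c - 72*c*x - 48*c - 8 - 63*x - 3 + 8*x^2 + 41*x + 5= 64*c^2 + c*(8 - 72*x) + 8*x^2 - 22*x - 6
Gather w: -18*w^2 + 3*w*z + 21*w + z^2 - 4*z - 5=-18*w^2 + w*(3*z + 21) + z^2 - 4*z - 5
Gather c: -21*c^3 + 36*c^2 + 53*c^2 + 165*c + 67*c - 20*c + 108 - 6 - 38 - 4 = -21*c^3 + 89*c^2 + 212*c + 60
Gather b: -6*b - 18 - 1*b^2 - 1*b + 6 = -b^2 - 7*b - 12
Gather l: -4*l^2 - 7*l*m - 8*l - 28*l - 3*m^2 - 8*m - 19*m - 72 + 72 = -4*l^2 + l*(-7*m - 36) - 3*m^2 - 27*m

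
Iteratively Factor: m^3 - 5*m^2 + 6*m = (m - 2)*(m^2 - 3*m) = m*(m - 2)*(m - 3)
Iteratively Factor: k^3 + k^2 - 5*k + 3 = (k - 1)*(k^2 + 2*k - 3) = (k - 1)*(k + 3)*(k - 1)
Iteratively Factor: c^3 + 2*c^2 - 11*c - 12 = (c + 4)*(c^2 - 2*c - 3) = (c - 3)*(c + 4)*(c + 1)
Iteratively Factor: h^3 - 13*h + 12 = (h - 3)*(h^2 + 3*h - 4) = (h - 3)*(h - 1)*(h + 4)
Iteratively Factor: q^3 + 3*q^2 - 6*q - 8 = (q + 1)*(q^2 + 2*q - 8) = (q - 2)*(q + 1)*(q + 4)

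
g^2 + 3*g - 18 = (g - 3)*(g + 6)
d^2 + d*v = d*(d + v)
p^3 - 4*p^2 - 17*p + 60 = (p - 5)*(p - 3)*(p + 4)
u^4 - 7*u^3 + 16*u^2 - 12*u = u*(u - 3)*(u - 2)^2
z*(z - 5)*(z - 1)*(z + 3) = z^4 - 3*z^3 - 13*z^2 + 15*z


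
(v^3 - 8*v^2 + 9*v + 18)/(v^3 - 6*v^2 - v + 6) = (v - 3)/(v - 1)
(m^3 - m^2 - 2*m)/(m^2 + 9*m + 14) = m*(m^2 - m - 2)/(m^2 + 9*m + 14)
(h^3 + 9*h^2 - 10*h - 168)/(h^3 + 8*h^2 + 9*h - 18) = (h^2 + 3*h - 28)/(h^2 + 2*h - 3)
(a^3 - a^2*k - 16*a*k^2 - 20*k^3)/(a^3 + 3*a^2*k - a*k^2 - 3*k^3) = (a^3 - a^2*k - 16*a*k^2 - 20*k^3)/(a^3 + 3*a^2*k - a*k^2 - 3*k^3)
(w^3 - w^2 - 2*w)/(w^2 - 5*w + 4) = w*(w^2 - w - 2)/(w^2 - 5*w + 4)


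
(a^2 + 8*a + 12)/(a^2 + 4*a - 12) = (a + 2)/(a - 2)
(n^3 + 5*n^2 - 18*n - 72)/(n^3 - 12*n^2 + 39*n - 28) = (n^2 + 9*n + 18)/(n^2 - 8*n + 7)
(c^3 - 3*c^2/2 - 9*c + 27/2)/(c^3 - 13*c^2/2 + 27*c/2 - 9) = (c + 3)/(c - 2)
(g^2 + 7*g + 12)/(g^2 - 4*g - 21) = (g + 4)/(g - 7)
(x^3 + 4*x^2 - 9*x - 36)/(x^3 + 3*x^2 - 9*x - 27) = (x + 4)/(x + 3)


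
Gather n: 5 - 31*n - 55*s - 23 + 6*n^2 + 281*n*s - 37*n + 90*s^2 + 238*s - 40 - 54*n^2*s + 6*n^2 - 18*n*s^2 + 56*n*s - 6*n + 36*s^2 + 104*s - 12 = n^2*(12 - 54*s) + n*(-18*s^2 + 337*s - 74) + 126*s^2 + 287*s - 70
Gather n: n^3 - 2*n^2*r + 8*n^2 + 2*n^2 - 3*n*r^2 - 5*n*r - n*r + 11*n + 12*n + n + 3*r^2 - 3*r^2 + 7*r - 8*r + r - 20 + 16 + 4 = n^3 + n^2*(10 - 2*r) + n*(-3*r^2 - 6*r + 24)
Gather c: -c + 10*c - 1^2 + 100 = 9*c + 99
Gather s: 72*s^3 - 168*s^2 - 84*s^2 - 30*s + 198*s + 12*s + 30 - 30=72*s^3 - 252*s^2 + 180*s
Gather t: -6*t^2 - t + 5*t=-6*t^2 + 4*t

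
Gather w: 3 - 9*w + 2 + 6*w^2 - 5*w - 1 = 6*w^2 - 14*w + 4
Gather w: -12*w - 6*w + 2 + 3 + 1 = 6 - 18*w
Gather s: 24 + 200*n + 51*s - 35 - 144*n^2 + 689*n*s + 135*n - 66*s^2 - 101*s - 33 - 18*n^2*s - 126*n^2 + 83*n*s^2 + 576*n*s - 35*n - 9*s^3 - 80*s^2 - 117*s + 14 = -270*n^2 + 300*n - 9*s^3 + s^2*(83*n - 146) + s*(-18*n^2 + 1265*n - 167) - 30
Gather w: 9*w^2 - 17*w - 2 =9*w^2 - 17*w - 2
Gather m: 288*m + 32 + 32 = 288*m + 64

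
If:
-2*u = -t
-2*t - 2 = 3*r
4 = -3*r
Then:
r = -4/3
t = 1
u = 1/2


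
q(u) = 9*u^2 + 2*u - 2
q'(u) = 18*u + 2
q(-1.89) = 26.37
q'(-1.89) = -32.02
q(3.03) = 86.69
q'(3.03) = 56.54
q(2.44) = 56.46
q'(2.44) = 45.92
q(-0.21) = -2.02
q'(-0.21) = -1.78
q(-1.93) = 27.66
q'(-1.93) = -32.74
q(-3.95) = 130.52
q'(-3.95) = -69.10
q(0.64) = 2.97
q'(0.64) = 13.52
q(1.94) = 35.75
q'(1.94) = 36.92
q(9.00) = 745.00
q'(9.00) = 164.00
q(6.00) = 334.00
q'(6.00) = 110.00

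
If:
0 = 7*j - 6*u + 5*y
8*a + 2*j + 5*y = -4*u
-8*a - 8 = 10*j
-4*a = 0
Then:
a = 0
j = -4/5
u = -2/5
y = 16/25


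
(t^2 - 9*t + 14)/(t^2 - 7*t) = (t - 2)/t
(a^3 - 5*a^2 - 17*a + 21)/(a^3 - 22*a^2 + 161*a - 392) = (a^2 + 2*a - 3)/(a^2 - 15*a + 56)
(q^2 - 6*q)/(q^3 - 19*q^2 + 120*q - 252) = q/(q^2 - 13*q + 42)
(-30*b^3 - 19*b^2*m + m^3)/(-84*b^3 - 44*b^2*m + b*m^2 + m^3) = (15*b^2 + 2*b*m - m^2)/(42*b^2 + b*m - m^2)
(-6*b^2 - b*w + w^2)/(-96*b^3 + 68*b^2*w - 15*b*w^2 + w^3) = (2*b + w)/(32*b^2 - 12*b*w + w^2)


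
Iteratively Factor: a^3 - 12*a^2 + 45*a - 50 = (a - 5)*(a^2 - 7*a + 10) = (a - 5)*(a - 2)*(a - 5)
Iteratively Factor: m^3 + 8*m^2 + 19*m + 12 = (m + 4)*(m^2 + 4*m + 3) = (m + 3)*(m + 4)*(m + 1)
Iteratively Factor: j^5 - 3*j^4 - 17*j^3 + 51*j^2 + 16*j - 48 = (j + 1)*(j^4 - 4*j^3 - 13*j^2 + 64*j - 48) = (j + 1)*(j + 4)*(j^3 - 8*j^2 + 19*j - 12) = (j - 1)*(j + 1)*(j + 4)*(j^2 - 7*j + 12) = (j - 3)*(j - 1)*(j + 1)*(j + 4)*(j - 4)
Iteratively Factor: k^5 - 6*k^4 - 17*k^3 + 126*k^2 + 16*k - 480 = (k - 5)*(k^4 - k^3 - 22*k^2 + 16*k + 96) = (k - 5)*(k + 2)*(k^3 - 3*k^2 - 16*k + 48) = (k - 5)*(k - 4)*(k + 2)*(k^2 + k - 12) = (k - 5)*(k - 4)*(k - 3)*(k + 2)*(k + 4)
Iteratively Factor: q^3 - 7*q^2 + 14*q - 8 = (q - 2)*(q^2 - 5*q + 4) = (q - 2)*(q - 1)*(q - 4)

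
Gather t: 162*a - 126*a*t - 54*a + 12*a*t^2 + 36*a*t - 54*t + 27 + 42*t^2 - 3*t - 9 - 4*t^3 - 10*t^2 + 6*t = 108*a - 4*t^3 + t^2*(12*a + 32) + t*(-90*a - 51) + 18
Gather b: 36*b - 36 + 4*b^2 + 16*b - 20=4*b^2 + 52*b - 56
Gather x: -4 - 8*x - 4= -8*x - 8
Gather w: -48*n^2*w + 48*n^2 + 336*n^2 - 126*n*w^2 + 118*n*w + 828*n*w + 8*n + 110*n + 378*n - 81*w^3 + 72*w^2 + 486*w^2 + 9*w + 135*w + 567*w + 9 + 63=384*n^2 + 496*n - 81*w^3 + w^2*(558 - 126*n) + w*(-48*n^2 + 946*n + 711) + 72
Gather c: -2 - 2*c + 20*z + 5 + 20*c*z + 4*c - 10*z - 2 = c*(20*z + 2) + 10*z + 1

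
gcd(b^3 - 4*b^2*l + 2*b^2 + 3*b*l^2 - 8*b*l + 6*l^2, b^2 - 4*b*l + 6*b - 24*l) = 1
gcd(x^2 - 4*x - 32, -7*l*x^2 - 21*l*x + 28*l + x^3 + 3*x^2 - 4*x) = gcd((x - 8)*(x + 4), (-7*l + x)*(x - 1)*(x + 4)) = x + 4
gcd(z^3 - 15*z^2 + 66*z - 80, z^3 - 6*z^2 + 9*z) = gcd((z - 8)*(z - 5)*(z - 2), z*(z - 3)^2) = 1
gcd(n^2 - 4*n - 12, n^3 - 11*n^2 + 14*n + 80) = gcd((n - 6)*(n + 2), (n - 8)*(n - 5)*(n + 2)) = n + 2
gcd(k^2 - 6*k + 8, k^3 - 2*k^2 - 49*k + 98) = k - 2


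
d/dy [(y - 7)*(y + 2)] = 2*y - 5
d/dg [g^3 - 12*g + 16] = 3*g^2 - 12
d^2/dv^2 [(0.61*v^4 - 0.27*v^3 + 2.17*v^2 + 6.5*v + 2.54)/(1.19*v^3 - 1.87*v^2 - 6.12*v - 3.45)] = (1.77635683940025e-15*v^8 - 7.105427357601e-15*v^7 + 18.095446*v^6 + 100.342398*v^5 + 198.591858*v^4 + 314.087376*v^3 + 231.454974*v^2 - 33.910074*v - 65.330418)/(1.685159*v^9 - 7.944321*v^8 - 13.515663*v^7 + 60.517178*v^6 + 115.572834*v^5 - 95.558139*v^4 - 423.628083*v^3 - 454.426065*v^2 - 218.5299*v - 41.063625)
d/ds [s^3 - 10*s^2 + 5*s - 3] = 3*s^2 - 20*s + 5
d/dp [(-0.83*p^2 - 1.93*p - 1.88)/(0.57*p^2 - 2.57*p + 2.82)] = (3.2332*p^2 - 2.538*p - 10.2742)/(0.3249*p^4 - 2.9298*p^3 + 9.8197*p^2 - 14.4948*p + 7.9524)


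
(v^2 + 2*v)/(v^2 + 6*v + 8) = v/(v + 4)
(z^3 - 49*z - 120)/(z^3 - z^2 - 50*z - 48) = (z^2 + 8*z + 15)/(z^2 + 7*z + 6)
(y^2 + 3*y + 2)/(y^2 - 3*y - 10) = (y + 1)/(y - 5)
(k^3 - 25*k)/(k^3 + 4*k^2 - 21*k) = (k^2 - 25)/(k^2 + 4*k - 21)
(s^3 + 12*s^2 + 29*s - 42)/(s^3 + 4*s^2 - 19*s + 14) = (s + 6)/(s - 2)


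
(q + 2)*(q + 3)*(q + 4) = q^3 + 9*q^2 + 26*q + 24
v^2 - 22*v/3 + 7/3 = (v - 7)*(v - 1/3)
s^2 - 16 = (s - 4)*(s + 4)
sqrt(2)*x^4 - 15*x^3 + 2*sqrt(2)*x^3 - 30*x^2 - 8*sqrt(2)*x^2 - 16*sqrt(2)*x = x*(x + 2)*(x - 8*sqrt(2))*(sqrt(2)*x + 1)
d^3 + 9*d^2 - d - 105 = (d - 3)*(d + 5)*(d + 7)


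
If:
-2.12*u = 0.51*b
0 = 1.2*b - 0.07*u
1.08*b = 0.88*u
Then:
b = 0.00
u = 0.00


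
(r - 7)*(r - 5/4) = r^2 - 33*r/4 + 35/4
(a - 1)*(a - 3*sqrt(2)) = a^2 - 3*sqrt(2)*a - a + 3*sqrt(2)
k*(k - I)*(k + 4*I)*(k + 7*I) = k^4 + 10*I*k^3 - 17*k^2 + 28*I*k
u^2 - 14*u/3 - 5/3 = (u - 5)*(u + 1/3)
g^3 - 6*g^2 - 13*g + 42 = (g - 7)*(g - 2)*(g + 3)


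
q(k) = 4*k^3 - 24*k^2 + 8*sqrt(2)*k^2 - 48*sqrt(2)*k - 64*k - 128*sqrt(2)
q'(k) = 12*k^2 - 48*k + 16*sqrt(2)*k - 48*sqrt(2) - 64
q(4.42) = -666.38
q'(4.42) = -9.59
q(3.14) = -596.37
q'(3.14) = -93.24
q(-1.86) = -5.35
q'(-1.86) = -43.17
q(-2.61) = 5.65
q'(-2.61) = 16.09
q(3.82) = -646.96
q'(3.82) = -53.70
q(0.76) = -286.82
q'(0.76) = -144.23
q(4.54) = -666.94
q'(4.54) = 0.27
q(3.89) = -650.56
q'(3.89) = -49.00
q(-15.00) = -14557.20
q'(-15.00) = 2948.71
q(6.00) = -565.02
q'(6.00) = 147.88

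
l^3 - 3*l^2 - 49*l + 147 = (l - 7)*(l - 3)*(l + 7)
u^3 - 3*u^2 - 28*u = u*(u - 7)*(u + 4)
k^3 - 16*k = k*(k - 4)*(k + 4)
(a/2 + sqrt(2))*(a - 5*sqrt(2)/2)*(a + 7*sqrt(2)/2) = a^3/2 + 3*sqrt(2)*a^2/2 - 27*a/4 - 35*sqrt(2)/2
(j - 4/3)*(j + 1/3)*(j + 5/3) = j^3 + 2*j^2/3 - 19*j/9 - 20/27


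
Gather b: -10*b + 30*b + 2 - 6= 20*b - 4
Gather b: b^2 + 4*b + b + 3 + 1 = b^2 + 5*b + 4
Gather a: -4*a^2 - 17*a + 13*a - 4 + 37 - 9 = -4*a^2 - 4*a + 24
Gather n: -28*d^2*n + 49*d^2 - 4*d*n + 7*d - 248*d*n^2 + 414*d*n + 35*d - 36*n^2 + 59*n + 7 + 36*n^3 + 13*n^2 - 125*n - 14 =49*d^2 + 42*d + 36*n^3 + n^2*(-248*d - 23) + n*(-28*d^2 + 410*d - 66) - 7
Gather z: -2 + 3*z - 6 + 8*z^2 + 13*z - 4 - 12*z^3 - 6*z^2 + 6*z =-12*z^3 + 2*z^2 + 22*z - 12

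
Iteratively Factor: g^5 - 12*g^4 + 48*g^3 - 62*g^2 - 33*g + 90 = (g + 1)*(g^4 - 13*g^3 + 61*g^2 - 123*g + 90) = (g - 3)*(g + 1)*(g^3 - 10*g^2 + 31*g - 30) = (g - 5)*(g - 3)*(g + 1)*(g^2 - 5*g + 6) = (g - 5)*(g - 3)^2*(g + 1)*(g - 2)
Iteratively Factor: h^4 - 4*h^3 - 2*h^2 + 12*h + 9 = (h - 3)*(h^3 - h^2 - 5*h - 3) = (h - 3)*(h + 1)*(h^2 - 2*h - 3) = (h - 3)*(h + 1)^2*(h - 3)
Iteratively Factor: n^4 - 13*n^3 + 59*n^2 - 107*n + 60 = (n - 4)*(n^3 - 9*n^2 + 23*n - 15) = (n - 4)*(n - 3)*(n^2 - 6*n + 5) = (n - 4)*(n - 3)*(n - 1)*(n - 5)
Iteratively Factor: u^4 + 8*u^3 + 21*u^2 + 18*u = (u)*(u^3 + 8*u^2 + 21*u + 18) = u*(u + 2)*(u^2 + 6*u + 9) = u*(u + 2)*(u + 3)*(u + 3)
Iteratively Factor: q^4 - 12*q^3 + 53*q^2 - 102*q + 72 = (q - 4)*(q^3 - 8*q^2 + 21*q - 18) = (q - 4)*(q - 3)*(q^2 - 5*q + 6) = (q - 4)*(q - 3)*(q - 2)*(q - 3)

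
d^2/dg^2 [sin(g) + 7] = -sin(g)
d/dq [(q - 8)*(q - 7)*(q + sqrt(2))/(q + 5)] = (2*q^3 + sqrt(2)*q^2 - 150*q + 10*sqrt(2)*q - 131*sqrt(2) + 280)/(q^2 + 10*q + 25)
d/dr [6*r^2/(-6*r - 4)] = 3*r*(-3*r - 4)/(3*r + 2)^2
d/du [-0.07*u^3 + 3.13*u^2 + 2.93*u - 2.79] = -0.21*u^2 + 6.26*u + 2.93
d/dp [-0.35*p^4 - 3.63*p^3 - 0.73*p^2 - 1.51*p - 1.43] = -1.4*p^3 - 10.89*p^2 - 1.46*p - 1.51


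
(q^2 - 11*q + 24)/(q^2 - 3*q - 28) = (-q^2 + 11*q - 24)/(-q^2 + 3*q + 28)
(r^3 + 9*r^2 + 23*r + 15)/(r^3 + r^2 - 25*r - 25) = (r + 3)/(r - 5)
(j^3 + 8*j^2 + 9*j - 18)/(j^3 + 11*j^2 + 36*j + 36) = (j - 1)/(j + 2)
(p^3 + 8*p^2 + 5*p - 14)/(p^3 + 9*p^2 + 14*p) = (p - 1)/p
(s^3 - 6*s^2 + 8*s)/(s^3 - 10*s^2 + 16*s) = (s - 4)/(s - 8)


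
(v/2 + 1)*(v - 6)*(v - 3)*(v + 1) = v^4/2 - 3*v^3 - 7*v^2/2 + 18*v + 18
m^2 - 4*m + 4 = (m - 2)^2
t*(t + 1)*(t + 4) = t^3 + 5*t^2 + 4*t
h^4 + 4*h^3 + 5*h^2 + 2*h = h*(h + 1)^2*(h + 2)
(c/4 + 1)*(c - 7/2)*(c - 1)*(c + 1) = c^4/4 + c^3/8 - 15*c^2/4 - c/8 + 7/2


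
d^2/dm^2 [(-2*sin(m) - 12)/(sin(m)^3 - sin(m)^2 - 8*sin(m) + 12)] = 2*(4*sin(m)^5 + 67*sin(m)^4 + 213*sin(m)^3 + 282*sin(m)^2 - 78*sin(m) - 276)/((sin(m) - 2)^4*(sin(m) + 3)^3)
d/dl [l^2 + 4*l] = 2*l + 4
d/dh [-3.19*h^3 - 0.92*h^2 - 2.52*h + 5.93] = -9.57*h^2 - 1.84*h - 2.52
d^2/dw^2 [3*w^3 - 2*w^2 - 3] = 18*w - 4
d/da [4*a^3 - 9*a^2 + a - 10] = 12*a^2 - 18*a + 1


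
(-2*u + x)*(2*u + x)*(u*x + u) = -4*u^3*x - 4*u^3 + u*x^3 + u*x^2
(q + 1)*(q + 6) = q^2 + 7*q + 6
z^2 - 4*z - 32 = (z - 8)*(z + 4)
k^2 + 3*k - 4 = (k - 1)*(k + 4)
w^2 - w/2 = w*(w - 1/2)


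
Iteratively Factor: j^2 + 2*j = (j + 2)*(j)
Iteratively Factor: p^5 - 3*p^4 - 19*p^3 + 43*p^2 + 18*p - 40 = (p + 1)*(p^4 - 4*p^3 - 15*p^2 + 58*p - 40) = (p - 2)*(p + 1)*(p^3 - 2*p^2 - 19*p + 20) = (p - 5)*(p - 2)*(p + 1)*(p^2 + 3*p - 4) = (p - 5)*(p - 2)*(p - 1)*(p + 1)*(p + 4)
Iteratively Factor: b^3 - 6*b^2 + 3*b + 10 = (b - 2)*(b^2 - 4*b - 5) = (b - 5)*(b - 2)*(b + 1)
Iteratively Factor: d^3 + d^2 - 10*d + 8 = (d - 2)*(d^2 + 3*d - 4) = (d - 2)*(d + 4)*(d - 1)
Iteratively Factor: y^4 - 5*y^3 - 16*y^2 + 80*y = (y - 4)*(y^3 - y^2 - 20*y) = (y - 4)*(y + 4)*(y^2 - 5*y) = y*(y - 4)*(y + 4)*(y - 5)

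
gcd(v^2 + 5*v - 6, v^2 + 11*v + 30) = v + 6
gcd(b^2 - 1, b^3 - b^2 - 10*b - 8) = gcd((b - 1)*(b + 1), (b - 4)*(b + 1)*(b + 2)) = b + 1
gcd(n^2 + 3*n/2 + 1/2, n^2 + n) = n + 1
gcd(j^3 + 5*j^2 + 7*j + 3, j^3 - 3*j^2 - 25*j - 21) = j^2 + 4*j + 3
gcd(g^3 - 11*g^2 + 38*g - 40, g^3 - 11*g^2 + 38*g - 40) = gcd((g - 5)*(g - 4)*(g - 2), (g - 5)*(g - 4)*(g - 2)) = g^3 - 11*g^2 + 38*g - 40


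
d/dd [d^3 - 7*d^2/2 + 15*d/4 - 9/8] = 3*d^2 - 7*d + 15/4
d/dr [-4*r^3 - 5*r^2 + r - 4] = -12*r^2 - 10*r + 1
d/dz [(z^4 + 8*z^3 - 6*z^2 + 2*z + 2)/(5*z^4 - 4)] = 2*(-20*z^6 + 30*z^5 - 15*z^4 - 28*z^3 - 48*z^2 + 24*z - 4)/(25*z^8 - 40*z^4 + 16)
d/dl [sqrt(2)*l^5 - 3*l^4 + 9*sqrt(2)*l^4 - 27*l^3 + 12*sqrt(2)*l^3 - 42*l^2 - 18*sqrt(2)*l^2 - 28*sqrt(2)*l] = 5*sqrt(2)*l^4 - 12*l^3 + 36*sqrt(2)*l^3 - 81*l^2 + 36*sqrt(2)*l^2 - 84*l - 36*sqrt(2)*l - 28*sqrt(2)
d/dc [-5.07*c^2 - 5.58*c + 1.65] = -10.14*c - 5.58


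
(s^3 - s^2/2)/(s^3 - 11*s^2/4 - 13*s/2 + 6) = s^2*(4*s - 2)/(4*s^3 - 11*s^2 - 26*s + 24)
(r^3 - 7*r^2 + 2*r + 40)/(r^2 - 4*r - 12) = (r^2 - 9*r + 20)/(r - 6)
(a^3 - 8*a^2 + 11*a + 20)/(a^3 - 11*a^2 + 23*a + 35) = (a - 4)/(a - 7)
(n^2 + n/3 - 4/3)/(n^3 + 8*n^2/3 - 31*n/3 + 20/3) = (3*n + 4)/(3*n^2 + 11*n - 20)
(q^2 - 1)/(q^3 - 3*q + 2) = (q + 1)/(q^2 + q - 2)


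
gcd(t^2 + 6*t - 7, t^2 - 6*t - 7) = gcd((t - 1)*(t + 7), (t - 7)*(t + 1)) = 1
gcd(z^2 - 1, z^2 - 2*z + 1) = z - 1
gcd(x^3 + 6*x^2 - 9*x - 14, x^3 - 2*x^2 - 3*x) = x + 1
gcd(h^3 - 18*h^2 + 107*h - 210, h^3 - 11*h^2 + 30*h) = h^2 - 11*h + 30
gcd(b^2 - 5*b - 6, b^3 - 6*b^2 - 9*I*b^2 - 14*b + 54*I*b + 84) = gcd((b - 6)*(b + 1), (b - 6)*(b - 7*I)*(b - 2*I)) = b - 6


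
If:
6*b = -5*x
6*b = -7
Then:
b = -7/6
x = 7/5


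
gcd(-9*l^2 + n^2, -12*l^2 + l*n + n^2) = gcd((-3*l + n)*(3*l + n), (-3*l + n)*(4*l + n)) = 3*l - n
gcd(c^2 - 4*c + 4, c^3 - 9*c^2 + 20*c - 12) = c - 2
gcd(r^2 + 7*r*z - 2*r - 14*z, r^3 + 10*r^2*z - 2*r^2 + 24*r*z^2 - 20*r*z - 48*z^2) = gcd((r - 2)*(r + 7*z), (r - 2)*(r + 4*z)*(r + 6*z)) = r - 2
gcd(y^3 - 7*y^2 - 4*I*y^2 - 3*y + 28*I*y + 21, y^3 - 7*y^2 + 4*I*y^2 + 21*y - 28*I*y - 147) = y^2 + y*(-7 - 3*I) + 21*I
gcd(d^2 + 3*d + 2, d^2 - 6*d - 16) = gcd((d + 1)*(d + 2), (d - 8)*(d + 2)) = d + 2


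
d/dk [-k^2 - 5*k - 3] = -2*k - 5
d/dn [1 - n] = -1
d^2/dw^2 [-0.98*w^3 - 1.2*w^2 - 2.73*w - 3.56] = -5.88*w - 2.4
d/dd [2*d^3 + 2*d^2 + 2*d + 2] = 6*d^2 + 4*d + 2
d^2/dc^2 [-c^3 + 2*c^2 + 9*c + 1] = 4 - 6*c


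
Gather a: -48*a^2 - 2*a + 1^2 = -48*a^2 - 2*a + 1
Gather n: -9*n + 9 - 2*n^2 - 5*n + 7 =-2*n^2 - 14*n + 16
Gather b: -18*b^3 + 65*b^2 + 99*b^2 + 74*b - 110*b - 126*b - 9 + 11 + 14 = -18*b^3 + 164*b^2 - 162*b + 16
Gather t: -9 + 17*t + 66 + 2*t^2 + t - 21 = 2*t^2 + 18*t + 36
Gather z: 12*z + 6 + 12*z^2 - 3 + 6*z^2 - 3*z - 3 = 18*z^2 + 9*z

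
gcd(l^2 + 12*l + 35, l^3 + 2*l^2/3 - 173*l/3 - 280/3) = l + 7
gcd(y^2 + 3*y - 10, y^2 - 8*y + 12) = y - 2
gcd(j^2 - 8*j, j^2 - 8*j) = j^2 - 8*j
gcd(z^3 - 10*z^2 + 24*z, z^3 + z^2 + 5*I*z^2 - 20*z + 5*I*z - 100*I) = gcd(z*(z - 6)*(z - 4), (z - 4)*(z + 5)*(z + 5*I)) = z - 4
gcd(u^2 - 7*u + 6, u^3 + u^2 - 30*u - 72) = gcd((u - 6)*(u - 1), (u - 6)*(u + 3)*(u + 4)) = u - 6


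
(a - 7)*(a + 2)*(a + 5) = a^3 - 39*a - 70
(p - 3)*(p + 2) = p^2 - p - 6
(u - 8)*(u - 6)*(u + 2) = u^3 - 12*u^2 + 20*u + 96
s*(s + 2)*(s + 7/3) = s^3 + 13*s^2/3 + 14*s/3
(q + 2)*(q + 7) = q^2 + 9*q + 14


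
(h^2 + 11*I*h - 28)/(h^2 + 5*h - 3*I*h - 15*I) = (h^2 + 11*I*h - 28)/(h^2 + h*(5 - 3*I) - 15*I)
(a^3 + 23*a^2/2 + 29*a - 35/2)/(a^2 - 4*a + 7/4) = 2*(a^2 + 12*a + 35)/(2*a - 7)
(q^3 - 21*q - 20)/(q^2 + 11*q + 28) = (q^2 - 4*q - 5)/(q + 7)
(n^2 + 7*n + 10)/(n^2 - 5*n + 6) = (n^2 + 7*n + 10)/(n^2 - 5*n + 6)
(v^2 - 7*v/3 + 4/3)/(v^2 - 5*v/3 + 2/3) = (3*v - 4)/(3*v - 2)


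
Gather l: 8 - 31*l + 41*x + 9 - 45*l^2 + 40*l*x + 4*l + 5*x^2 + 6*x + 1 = -45*l^2 + l*(40*x - 27) + 5*x^2 + 47*x + 18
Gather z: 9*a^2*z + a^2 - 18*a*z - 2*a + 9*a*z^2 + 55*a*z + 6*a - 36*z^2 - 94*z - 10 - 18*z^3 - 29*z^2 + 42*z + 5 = a^2 + 4*a - 18*z^3 + z^2*(9*a - 65) + z*(9*a^2 + 37*a - 52) - 5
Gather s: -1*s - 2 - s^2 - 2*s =-s^2 - 3*s - 2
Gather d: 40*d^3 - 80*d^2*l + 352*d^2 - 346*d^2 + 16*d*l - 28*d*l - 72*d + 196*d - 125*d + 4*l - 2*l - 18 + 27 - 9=40*d^3 + d^2*(6 - 80*l) + d*(-12*l - 1) + 2*l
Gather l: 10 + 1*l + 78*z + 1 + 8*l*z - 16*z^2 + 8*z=l*(8*z + 1) - 16*z^2 + 86*z + 11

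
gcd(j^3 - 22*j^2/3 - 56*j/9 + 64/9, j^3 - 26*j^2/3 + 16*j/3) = j^2 - 26*j/3 + 16/3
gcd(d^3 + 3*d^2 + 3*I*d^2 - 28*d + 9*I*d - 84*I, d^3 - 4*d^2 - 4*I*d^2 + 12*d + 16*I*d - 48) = d - 4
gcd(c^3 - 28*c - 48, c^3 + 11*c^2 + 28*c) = c + 4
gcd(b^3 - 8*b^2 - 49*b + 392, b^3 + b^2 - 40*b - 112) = b - 7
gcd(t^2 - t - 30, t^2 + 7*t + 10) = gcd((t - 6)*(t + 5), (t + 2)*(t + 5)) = t + 5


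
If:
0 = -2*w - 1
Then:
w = -1/2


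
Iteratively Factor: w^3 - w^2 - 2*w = (w + 1)*(w^2 - 2*w) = w*(w + 1)*(w - 2)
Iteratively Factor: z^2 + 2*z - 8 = (z - 2)*(z + 4)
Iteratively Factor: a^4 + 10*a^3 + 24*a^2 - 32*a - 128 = (a + 4)*(a^3 + 6*a^2 - 32) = (a - 2)*(a + 4)*(a^2 + 8*a + 16) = (a - 2)*(a + 4)^2*(a + 4)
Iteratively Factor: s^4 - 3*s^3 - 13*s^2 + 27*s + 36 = (s - 3)*(s^3 - 13*s - 12) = (s - 3)*(s + 3)*(s^2 - 3*s - 4) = (s - 4)*(s - 3)*(s + 3)*(s + 1)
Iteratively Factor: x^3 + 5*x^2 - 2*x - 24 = (x + 4)*(x^2 + x - 6) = (x + 3)*(x + 4)*(x - 2)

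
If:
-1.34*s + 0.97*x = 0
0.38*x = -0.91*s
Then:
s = 0.00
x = 0.00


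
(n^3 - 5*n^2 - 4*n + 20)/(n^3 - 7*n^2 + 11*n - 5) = (n^2 - 4)/(n^2 - 2*n + 1)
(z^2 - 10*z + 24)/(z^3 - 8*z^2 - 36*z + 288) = (z - 4)/(z^2 - 2*z - 48)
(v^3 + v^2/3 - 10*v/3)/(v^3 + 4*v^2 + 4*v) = (v - 5/3)/(v + 2)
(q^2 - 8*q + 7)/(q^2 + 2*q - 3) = (q - 7)/(q + 3)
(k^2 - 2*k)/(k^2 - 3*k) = (k - 2)/(k - 3)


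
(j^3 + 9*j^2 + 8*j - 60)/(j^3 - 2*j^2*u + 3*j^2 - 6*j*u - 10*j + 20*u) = (-j - 6)/(-j + 2*u)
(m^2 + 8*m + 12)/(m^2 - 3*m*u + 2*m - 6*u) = (-m - 6)/(-m + 3*u)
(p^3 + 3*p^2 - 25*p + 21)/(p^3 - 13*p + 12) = (p + 7)/(p + 4)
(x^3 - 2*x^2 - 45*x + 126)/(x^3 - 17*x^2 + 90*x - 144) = (x + 7)/(x - 8)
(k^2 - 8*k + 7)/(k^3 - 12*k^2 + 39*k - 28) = 1/(k - 4)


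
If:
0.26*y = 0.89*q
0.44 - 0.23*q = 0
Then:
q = 1.91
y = 6.55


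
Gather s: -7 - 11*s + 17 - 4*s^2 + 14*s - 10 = -4*s^2 + 3*s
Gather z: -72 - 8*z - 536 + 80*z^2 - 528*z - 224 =80*z^2 - 536*z - 832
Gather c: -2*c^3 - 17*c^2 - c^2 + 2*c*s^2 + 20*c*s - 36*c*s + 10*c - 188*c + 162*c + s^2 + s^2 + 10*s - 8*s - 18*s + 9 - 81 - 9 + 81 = -2*c^3 - 18*c^2 + c*(2*s^2 - 16*s - 16) + 2*s^2 - 16*s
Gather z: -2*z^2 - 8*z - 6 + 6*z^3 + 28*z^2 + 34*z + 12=6*z^3 + 26*z^2 + 26*z + 6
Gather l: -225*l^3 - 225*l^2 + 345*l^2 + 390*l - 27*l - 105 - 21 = -225*l^3 + 120*l^2 + 363*l - 126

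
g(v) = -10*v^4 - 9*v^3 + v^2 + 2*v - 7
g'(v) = -40*v^3 - 27*v^2 + 2*v + 2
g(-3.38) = -959.97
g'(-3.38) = 1231.36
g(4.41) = -4532.91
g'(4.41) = -3944.92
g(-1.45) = -24.56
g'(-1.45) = 64.28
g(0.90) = -17.51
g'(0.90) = -47.23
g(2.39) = -445.66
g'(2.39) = -693.52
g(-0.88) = -7.85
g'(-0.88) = 6.59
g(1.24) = -43.78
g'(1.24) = -113.30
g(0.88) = -16.60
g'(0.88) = -44.41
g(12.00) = -222751.00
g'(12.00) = -72982.00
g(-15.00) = -475687.00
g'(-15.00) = 128897.00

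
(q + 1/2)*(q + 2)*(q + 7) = q^3 + 19*q^2/2 + 37*q/2 + 7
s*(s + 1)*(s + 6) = s^3 + 7*s^2 + 6*s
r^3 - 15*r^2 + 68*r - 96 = (r - 8)*(r - 4)*(r - 3)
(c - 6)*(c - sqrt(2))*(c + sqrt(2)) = c^3 - 6*c^2 - 2*c + 12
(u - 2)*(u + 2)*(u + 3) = u^3 + 3*u^2 - 4*u - 12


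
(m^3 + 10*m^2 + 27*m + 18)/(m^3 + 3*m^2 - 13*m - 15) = (m^2 + 9*m + 18)/(m^2 + 2*m - 15)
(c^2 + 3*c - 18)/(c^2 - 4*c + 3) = (c + 6)/(c - 1)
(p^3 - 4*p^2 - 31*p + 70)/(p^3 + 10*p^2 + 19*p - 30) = (p^2 - 9*p + 14)/(p^2 + 5*p - 6)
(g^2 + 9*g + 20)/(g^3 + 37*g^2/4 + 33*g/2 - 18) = 4*(g + 5)/(4*g^2 + 21*g - 18)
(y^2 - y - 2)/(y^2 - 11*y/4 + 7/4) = 4*(y^2 - y - 2)/(4*y^2 - 11*y + 7)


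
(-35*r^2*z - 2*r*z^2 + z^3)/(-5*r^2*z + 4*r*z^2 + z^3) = (-7*r + z)/(-r + z)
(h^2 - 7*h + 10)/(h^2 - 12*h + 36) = (h^2 - 7*h + 10)/(h^2 - 12*h + 36)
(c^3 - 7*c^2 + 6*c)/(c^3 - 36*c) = (c - 1)/(c + 6)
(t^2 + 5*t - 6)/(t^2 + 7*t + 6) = (t - 1)/(t + 1)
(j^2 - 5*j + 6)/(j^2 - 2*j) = (j - 3)/j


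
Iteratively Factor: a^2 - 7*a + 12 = (a - 4)*(a - 3)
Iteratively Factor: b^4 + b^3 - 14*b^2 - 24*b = (b - 4)*(b^3 + 5*b^2 + 6*b) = (b - 4)*(b + 2)*(b^2 + 3*b) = b*(b - 4)*(b + 2)*(b + 3)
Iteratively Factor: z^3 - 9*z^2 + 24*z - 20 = (z - 2)*(z^2 - 7*z + 10) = (z - 5)*(z - 2)*(z - 2)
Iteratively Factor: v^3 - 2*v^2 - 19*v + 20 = (v - 1)*(v^2 - v - 20) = (v - 5)*(v - 1)*(v + 4)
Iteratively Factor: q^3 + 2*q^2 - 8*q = (q)*(q^2 + 2*q - 8) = q*(q - 2)*(q + 4)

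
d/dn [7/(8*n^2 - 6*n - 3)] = 14*(3 - 8*n)/(-8*n^2 + 6*n + 3)^2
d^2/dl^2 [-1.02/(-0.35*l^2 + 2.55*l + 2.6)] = (0.2499*l^2 - 1.8207*l - 1.02*(0.7*l - 2.55)*(1.4*l - 5.1) - 1.8564)/(-0.35*l^2 + 2.55*l + 2.6)^3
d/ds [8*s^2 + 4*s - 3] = 16*s + 4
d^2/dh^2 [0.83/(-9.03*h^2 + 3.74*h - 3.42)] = (135.357894*h^2 - 56.061852*h - 0.83*(18.06*h - 3.74)*(36.12*h - 7.48) + 51.265116)/(9.03*h^2 - 3.74*h + 3.42)^3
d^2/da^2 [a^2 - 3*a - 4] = 2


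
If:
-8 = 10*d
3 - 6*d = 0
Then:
No Solution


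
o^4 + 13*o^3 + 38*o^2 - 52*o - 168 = (o - 2)*(o + 2)*(o + 6)*(o + 7)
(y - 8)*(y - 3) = y^2 - 11*y + 24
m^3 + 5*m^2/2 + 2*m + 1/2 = (m + 1/2)*(m + 1)^2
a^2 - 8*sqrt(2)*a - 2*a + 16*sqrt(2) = (a - 2)*(a - 8*sqrt(2))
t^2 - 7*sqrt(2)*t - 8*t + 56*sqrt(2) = (t - 8)*(t - 7*sqrt(2))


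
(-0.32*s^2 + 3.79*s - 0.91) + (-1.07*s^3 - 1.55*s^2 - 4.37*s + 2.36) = -1.07*s^3 - 1.87*s^2 - 0.58*s + 1.45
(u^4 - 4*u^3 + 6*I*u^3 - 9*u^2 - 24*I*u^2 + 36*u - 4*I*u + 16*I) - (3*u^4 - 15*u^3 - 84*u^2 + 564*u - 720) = -2*u^4 + 11*u^3 + 6*I*u^3 + 75*u^2 - 24*I*u^2 - 528*u - 4*I*u + 720 + 16*I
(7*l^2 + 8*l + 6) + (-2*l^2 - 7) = 5*l^2 + 8*l - 1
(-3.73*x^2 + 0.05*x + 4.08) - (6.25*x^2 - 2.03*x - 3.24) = -9.98*x^2 + 2.08*x + 7.32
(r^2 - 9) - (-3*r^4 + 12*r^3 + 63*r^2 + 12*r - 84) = 3*r^4 - 12*r^3 - 62*r^2 - 12*r + 75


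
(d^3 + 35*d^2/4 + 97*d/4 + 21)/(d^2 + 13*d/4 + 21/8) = 2*(d^2 + 7*d + 12)/(2*d + 3)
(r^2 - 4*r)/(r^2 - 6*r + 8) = r/(r - 2)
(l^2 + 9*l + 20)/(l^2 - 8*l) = (l^2 + 9*l + 20)/(l*(l - 8))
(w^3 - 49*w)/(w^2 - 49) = w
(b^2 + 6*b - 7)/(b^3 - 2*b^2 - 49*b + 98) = (b - 1)/(b^2 - 9*b + 14)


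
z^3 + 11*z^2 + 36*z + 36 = (z + 2)*(z + 3)*(z + 6)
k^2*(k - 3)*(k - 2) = k^4 - 5*k^3 + 6*k^2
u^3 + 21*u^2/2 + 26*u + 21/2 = (u + 1/2)*(u + 3)*(u + 7)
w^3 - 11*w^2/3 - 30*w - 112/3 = (w - 8)*(w + 2)*(w + 7/3)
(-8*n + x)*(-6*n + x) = 48*n^2 - 14*n*x + x^2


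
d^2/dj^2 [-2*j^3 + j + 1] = -12*j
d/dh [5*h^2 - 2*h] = 10*h - 2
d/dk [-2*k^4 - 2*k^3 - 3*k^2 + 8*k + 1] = -8*k^3 - 6*k^2 - 6*k + 8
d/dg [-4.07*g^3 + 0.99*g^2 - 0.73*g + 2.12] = -12.21*g^2 + 1.98*g - 0.73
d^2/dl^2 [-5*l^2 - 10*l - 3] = -10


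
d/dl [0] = 0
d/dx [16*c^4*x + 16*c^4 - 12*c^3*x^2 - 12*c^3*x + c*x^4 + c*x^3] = c*(16*c^3 - 24*c^2*x - 12*c^2 + 4*x^3 + 3*x^2)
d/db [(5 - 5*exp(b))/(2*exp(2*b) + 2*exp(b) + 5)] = (10*exp(2*b) - 20*exp(b) - 35)*exp(b)/(4*exp(4*b) + 8*exp(3*b) + 24*exp(2*b) + 20*exp(b) + 25)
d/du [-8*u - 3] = -8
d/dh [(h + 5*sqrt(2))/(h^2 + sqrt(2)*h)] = (-h^2 - 10*sqrt(2)*h - 10)/(h^2*(h^2 + 2*sqrt(2)*h + 2))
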